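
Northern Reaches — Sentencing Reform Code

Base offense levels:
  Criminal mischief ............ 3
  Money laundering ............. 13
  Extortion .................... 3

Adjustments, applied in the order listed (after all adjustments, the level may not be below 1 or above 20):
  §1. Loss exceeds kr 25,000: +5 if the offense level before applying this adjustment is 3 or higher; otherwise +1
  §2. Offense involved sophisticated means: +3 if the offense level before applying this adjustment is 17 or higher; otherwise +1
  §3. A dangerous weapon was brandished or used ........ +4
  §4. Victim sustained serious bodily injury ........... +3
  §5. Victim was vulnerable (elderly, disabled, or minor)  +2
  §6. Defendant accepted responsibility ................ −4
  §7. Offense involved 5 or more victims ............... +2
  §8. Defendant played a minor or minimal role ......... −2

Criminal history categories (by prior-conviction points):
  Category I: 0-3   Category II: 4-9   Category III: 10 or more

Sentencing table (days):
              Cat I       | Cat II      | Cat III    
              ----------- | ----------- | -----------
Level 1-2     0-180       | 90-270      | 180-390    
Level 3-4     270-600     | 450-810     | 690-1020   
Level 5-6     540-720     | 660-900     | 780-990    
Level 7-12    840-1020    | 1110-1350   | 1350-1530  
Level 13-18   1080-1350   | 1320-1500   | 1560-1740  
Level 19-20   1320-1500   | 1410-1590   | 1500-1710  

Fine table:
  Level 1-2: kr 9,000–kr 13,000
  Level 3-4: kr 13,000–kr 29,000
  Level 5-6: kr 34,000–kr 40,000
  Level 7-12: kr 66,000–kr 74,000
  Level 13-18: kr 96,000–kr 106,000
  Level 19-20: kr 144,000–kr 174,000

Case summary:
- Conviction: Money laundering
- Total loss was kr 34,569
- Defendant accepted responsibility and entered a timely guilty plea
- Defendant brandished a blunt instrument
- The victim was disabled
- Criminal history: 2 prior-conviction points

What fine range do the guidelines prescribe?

Base offense level for money laundering: 13.
§1 applies (level before this adjustment is 13 ≥ 3, so +5): 13 + 5 = 18.
§3 applies: 18 + 4 = 22.
§4 does not apply.
§5 applies: 22 + 2 = 24.
§6 applies: 24 − 4 = 20.
§7 does not apply.
§8 does not apply.
Final offense level: 20.
Level 20 falls in the 19-20 band.
Fine table: Level 19-20 → kr 144,000–kr 174,000.

kr 144,000–kr 174,000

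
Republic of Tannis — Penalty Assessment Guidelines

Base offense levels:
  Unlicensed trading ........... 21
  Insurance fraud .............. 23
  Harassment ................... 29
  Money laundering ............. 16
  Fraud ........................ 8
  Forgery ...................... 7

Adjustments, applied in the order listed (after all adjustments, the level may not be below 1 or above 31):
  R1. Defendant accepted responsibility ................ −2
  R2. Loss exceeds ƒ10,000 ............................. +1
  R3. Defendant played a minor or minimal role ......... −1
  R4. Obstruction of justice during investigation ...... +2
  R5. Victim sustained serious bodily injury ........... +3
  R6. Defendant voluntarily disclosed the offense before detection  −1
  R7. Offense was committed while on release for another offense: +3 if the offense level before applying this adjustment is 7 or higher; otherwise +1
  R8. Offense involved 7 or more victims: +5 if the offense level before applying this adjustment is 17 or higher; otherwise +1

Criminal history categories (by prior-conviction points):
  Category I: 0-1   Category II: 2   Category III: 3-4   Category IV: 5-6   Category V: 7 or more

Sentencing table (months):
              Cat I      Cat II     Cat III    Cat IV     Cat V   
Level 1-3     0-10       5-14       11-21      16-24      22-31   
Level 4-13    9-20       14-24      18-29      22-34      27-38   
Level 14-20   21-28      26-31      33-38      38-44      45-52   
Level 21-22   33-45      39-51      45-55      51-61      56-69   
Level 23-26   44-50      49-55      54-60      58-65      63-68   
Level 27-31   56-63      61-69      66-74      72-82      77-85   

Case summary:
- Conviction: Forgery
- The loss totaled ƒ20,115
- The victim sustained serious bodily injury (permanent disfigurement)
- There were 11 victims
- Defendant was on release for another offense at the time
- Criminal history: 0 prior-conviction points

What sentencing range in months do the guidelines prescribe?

21-28 months

Base offense level for forgery: 7.
R2 applies: 7 + 1 = 8.
R4 does not apply.
R5 applies: 8 + 3 = 11.
R7 applies (level before this adjustment is 11 ≥ 7, so +3): 11 + 3 = 14.
R8 applies (level before this adjustment is 14 < 17, so +1): 14 + 1 = 15.
Final offense level: 15.
Criminal history: 0 prior points → Category I (0-1).
Level 15 falls in the 14-20 band.
Grid: Level 14-20 × Category I = 21-28 months.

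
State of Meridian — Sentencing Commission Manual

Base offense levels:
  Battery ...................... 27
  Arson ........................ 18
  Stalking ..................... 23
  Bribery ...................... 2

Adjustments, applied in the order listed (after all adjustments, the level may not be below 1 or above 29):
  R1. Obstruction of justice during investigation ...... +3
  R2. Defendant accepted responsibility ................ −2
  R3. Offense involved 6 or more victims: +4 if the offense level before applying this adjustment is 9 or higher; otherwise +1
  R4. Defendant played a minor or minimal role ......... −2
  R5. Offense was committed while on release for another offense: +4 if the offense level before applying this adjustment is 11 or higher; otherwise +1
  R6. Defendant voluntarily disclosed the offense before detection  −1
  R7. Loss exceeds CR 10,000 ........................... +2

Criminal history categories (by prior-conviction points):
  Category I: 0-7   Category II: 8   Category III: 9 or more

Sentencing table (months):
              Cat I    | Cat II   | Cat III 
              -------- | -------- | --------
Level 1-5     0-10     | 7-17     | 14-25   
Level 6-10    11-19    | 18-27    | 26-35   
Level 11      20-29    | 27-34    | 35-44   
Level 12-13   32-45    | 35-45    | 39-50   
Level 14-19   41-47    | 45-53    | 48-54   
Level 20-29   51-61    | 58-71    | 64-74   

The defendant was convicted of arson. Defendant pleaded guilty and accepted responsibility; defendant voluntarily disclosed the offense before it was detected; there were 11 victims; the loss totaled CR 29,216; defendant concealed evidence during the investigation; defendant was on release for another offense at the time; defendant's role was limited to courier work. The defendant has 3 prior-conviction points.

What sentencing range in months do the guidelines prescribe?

Base offense level for arson: 18.
R1 applies: 18 + 3 = 21.
R2 applies: 21 − 2 = 19.
R3 applies (level before this adjustment is 19 ≥ 9, so +4): 19 + 4 = 23.
R4 applies: 23 − 2 = 21.
R5 applies (level before this adjustment is 21 ≥ 11, so +4): 21 + 4 = 25.
R6 applies: 25 − 1 = 24.
R7 applies: 24 + 2 = 26.
Final offense level: 26.
Criminal history: 3 prior points → Category I (0-7).
Level 26 falls in the 20-29 band.
Grid: Level 20-29 × Category I = 51-61 months.

51-61 months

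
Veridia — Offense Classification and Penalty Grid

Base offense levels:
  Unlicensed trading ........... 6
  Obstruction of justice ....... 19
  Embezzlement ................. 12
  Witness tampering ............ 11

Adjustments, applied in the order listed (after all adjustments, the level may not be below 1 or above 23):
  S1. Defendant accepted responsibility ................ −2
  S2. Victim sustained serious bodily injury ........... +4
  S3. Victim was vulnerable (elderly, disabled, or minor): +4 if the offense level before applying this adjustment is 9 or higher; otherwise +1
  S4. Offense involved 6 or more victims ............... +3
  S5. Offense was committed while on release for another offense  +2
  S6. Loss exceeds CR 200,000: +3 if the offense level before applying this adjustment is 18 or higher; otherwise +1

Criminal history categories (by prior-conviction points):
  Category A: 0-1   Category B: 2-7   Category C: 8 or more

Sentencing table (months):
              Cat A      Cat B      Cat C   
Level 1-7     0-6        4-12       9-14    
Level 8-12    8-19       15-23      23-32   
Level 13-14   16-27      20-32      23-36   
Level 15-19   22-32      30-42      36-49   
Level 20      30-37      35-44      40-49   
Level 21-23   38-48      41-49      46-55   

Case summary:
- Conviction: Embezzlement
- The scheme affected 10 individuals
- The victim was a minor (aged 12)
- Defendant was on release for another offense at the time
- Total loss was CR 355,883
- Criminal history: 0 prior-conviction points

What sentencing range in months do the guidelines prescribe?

Base offense level for embezzlement: 12.
S1 does not apply.
S3 applies (level before this adjustment is 12 ≥ 9, so +4): 12 + 4 = 16.
S4 applies: 16 + 3 = 19.
S5 applies: 19 + 2 = 21.
S6 applies (level before this adjustment is 21 ≥ 18, so +3): 21 + 3 = 24.
Level 24 exceeds the maximum of 23; capped at 23.
Final offense level: 23.
Criminal history: 0 prior points → Category A (0-1).
Level 23 falls in the 21-23 band.
Grid: Level 21-23 × Category A = 38-48 months.

38-48 months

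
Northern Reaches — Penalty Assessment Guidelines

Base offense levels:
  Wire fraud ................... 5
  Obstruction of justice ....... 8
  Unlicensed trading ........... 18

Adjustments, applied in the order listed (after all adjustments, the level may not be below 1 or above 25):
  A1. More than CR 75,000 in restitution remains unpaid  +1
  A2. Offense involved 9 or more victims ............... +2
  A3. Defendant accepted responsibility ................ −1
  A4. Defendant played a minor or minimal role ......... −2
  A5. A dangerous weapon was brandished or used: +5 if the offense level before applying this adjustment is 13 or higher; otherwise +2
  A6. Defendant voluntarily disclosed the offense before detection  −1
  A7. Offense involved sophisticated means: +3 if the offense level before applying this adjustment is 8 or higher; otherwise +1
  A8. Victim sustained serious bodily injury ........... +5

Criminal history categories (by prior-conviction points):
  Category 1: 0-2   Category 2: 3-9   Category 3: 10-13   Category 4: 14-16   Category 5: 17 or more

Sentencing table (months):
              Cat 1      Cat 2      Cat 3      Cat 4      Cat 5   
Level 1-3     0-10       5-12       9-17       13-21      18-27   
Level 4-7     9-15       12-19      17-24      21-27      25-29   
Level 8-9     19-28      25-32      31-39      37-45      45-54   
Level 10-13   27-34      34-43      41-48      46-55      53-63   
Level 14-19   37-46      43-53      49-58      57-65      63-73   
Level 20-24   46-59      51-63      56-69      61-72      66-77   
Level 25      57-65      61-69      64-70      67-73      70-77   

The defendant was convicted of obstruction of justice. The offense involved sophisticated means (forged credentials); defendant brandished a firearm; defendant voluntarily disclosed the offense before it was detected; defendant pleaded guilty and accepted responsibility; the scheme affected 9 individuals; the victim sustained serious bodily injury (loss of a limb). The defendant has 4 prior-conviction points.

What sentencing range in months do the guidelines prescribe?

43-53 months

Base offense level for obstruction of justice: 8.
A1 does not apply.
A2 applies: 8 + 2 = 10.
A3 applies: 10 − 1 = 9.
A5 applies (level before this adjustment is 9 < 13, so +2): 9 + 2 = 11.
A6 applies: 11 − 1 = 10.
A7 applies (level before this adjustment is 10 ≥ 8, so +3): 10 + 3 = 13.
A8 applies: 13 + 5 = 18.
Final offense level: 18.
Criminal history: 4 prior points → Category 2 (3-9).
Level 18 falls in the 14-19 band.
Grid: Level 14-19 × Category 2 = 43-53 months.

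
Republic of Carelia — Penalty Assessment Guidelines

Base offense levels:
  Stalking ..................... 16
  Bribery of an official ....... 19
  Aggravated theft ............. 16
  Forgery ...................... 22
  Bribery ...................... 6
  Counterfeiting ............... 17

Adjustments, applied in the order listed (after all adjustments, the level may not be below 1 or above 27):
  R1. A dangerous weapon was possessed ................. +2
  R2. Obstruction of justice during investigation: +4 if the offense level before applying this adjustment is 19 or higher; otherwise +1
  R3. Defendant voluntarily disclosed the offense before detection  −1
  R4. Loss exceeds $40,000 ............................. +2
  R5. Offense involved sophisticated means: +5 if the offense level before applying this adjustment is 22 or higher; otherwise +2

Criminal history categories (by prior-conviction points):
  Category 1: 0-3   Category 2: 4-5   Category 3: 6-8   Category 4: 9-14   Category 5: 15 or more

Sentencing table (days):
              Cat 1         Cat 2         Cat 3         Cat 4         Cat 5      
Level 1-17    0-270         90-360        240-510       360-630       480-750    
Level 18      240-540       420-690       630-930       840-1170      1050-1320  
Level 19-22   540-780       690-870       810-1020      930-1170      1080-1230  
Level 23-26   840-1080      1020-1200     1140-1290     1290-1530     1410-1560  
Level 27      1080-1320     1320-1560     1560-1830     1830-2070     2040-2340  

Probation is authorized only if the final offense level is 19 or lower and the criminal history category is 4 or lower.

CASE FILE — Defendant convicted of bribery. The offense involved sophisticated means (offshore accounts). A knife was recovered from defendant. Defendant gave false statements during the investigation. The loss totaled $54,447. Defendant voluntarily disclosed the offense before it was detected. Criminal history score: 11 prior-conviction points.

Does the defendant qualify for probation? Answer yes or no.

Base offense level for bribery: 6.
R1 applies: 6 + 2 = 8.
R2 applies (level before this adjustment is 8 < 19, so +1): 8 + 1 = 9.
R3 applies: 9 − 1 = 8.
R4 applies: 8 + 2 = 10.
R5 applies (level before this adjustment is 10 < 22, so +2): 10 + 2 = 12.
Final offense level: 12.
Criminal history: 11 prior points → Category 4 (9-14).
Level 12 falls in the 1-17 band.
Grid: Level 1-17 × Category 4 = 360-630 days.
Probation check: level 12 ≤ 19 and category 4 ≤ 4 → eligible.

Yes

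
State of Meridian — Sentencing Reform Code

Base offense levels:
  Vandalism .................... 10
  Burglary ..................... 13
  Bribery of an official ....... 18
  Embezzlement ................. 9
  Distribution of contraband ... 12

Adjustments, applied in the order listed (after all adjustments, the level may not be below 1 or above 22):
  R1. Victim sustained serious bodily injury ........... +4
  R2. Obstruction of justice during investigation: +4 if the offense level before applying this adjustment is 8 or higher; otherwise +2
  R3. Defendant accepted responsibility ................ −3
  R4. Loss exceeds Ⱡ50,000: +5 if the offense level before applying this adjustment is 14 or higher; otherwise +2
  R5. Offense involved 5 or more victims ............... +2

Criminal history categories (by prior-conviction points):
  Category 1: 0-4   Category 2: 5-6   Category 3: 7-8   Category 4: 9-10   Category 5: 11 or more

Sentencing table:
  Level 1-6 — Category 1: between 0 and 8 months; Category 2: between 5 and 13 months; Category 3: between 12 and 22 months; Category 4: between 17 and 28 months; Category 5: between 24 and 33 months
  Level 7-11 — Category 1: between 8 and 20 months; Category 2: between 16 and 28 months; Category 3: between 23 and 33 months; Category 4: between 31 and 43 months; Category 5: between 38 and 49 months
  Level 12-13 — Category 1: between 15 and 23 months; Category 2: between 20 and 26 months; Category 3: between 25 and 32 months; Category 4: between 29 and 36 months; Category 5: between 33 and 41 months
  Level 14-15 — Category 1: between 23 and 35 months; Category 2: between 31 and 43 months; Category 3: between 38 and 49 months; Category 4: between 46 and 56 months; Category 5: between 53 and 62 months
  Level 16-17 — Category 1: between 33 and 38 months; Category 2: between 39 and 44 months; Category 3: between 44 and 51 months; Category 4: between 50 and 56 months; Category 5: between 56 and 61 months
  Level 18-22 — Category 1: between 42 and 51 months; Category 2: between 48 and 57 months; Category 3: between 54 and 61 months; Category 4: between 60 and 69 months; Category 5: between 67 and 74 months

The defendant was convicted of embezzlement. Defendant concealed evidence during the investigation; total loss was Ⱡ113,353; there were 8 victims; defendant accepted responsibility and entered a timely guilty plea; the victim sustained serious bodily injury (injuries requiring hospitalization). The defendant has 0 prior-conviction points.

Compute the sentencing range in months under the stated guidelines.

Base offense level for embezzlement: 9.
R1 applies: 9 + 4 = 13.
R2 applies (level before this adjustment is 13 ≥ 8, so +4): 13 + 4 = 17.
R3 applies: 17 − 3 = 14.
R4 applies (level before this adjustment is 14 ≥ 14, so +5): 14 + 5 = 19.
R5 applies: 19 + 2 = 21.
Final offense level: 21.
Criminal history: 0 prior points → Category 1 (0-4).
Level 21 falls in the 18-22 band.
Grid: Level 18-22 × Category 1 = 42-51 months.

42-51 months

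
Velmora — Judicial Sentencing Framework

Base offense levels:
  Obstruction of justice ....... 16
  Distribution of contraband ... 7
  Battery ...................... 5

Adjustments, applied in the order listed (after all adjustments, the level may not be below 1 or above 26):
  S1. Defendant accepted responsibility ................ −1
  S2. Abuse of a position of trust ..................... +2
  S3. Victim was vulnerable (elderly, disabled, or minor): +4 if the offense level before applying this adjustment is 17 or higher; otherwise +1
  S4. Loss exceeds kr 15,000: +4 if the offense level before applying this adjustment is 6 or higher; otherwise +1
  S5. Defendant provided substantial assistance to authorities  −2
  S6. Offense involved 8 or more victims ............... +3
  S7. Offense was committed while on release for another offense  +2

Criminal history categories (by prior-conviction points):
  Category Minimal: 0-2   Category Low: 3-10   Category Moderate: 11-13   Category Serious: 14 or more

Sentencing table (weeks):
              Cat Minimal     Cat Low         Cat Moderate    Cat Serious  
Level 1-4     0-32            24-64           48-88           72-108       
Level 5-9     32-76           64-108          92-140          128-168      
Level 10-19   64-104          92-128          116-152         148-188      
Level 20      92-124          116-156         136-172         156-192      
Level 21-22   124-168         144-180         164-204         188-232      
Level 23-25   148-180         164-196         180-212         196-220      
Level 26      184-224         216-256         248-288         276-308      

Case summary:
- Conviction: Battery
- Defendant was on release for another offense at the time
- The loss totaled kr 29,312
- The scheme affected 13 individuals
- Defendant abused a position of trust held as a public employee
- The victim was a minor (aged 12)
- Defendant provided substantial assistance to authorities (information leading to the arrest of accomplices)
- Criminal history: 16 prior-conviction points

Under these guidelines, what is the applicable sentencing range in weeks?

148-188 weeks

Base offense level for battery: 5.
S2 applies: 5 + 2 = 7.
S3 applies (level before this adjustment is 7 < 17, so +1): 7 + 1 = 8.
S4 applies (level before this adjustment is 8 ≥ 6, so +4): 8 + 4 = 12.
S5 applies: 12 − 2 = 10.
S6 applies: 10 + 3 = 13.
S7 applies: 13 + 2 = 15.
Final offense level: 15.
Criminal history: 16 prior points → Category Serious (14+).
Level 15 falls in the 10-19 band.
Grid: Level 10-19 × Category Serious = 148-188 weeks.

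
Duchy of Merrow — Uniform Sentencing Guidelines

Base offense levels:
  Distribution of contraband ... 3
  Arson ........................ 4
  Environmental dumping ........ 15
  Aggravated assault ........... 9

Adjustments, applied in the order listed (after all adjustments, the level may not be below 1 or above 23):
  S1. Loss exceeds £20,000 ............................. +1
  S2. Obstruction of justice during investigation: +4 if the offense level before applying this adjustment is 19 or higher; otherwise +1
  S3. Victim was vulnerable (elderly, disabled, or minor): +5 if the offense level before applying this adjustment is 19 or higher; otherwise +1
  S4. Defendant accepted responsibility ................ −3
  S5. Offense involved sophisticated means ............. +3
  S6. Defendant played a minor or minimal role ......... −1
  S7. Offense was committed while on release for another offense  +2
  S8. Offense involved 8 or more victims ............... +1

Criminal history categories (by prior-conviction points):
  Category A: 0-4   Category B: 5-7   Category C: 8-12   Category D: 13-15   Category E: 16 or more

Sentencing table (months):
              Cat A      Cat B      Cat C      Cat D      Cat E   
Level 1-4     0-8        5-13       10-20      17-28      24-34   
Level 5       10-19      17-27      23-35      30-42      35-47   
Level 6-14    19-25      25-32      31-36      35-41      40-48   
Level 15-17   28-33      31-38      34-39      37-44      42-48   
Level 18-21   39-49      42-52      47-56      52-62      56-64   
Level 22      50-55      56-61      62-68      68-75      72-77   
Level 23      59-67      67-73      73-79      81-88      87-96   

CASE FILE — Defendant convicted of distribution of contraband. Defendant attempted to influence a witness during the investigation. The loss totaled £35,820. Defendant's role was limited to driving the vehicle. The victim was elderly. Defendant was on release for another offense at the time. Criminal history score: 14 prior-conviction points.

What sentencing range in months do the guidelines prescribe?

35-41 months

Base offense level for distribution of contraband: 3.
S1 applies: 3 + 1 = 4.
S2 applies (level before this adjustment is 4 < 19, so +1): 4 + 1 = 5.
S3 applies (level before this adjustment is 5 < 19, so +1): 5 + 1 = 6.
S4 does not apply.
S5 does not apply.
S6 applies: 6 − 1 = 5.
S7 applies: 5 + 2 = 7.
S8 does not apply.
Final offense level: 7.
Criminal history: 14 prior points → Category D (13-15).
Level 7 falls in the 6-14 band.
Grid: Level 6-14 × Category D = 35-41 months.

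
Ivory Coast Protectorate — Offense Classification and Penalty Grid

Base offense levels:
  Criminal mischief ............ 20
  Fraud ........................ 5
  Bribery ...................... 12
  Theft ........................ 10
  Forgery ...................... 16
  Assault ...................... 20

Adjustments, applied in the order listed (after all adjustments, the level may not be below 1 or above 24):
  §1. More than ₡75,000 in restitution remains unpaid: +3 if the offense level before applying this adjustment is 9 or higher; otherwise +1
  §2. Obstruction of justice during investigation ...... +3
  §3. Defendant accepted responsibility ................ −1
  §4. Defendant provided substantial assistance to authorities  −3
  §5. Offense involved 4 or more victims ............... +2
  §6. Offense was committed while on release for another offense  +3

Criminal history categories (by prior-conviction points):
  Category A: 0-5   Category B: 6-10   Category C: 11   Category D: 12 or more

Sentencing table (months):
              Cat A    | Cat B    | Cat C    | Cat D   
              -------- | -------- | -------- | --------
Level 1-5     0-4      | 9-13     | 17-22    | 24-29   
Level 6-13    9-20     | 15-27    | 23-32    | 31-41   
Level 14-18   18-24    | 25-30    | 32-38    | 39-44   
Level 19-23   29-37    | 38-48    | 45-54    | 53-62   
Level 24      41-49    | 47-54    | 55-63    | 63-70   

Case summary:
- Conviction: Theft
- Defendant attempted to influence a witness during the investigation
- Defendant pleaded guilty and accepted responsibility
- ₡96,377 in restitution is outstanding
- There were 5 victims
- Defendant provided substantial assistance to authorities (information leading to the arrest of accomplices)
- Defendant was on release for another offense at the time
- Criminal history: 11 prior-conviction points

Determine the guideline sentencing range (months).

Base offense level for theft: 10.
§1 applies (level before this adjustment is 10 ≥ 9, so +3): 10 + 3 = 13.
§2 applies: 13 + 3 = 16.
§3 applies: 16 − 1 = 15.
§4 applies: 15 − 3 = 12.
§5 applies: 12 + 2 = 14.
§6 applies: 14 + 3 = 17.
Final offense level: 17.
Criminal history: 11 prior points → Category C (11).
Level 17 falls in the 14-18 band.
Grid: Level 14-18 × Category C = 32-38 months.

32-38 months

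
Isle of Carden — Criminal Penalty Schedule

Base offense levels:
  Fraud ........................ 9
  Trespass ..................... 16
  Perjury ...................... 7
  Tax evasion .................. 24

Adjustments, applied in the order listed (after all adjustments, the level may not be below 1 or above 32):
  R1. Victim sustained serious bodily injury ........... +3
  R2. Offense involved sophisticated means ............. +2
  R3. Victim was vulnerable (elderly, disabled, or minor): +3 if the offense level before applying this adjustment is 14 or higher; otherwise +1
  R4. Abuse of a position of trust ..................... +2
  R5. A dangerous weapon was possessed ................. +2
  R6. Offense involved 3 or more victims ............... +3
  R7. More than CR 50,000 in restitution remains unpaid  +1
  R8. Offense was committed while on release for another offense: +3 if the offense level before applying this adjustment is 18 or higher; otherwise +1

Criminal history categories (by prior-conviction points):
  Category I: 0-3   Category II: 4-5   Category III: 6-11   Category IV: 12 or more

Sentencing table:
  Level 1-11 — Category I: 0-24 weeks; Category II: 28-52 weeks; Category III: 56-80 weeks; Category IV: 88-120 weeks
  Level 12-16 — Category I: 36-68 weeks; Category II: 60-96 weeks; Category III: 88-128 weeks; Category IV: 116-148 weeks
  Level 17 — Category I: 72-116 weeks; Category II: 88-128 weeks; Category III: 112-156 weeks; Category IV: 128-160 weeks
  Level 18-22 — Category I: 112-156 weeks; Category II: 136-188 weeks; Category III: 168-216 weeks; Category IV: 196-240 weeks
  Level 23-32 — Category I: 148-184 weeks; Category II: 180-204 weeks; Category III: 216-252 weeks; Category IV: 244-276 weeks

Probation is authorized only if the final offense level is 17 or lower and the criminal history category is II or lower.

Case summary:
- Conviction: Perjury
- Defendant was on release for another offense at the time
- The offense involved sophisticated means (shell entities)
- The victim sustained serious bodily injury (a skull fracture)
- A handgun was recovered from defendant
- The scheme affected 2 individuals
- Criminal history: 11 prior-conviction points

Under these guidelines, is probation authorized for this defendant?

Base offense level for perjury: 7.
R1 applies: 7 + 3 = 10.
R2 applies: 10 + 2 = 12.
R3 does not apply.
R5 applies: 12 + 2 = 14.
R7 does not apply.
R8 applies (level before this adjustment is 14 < 18, so +1): 14 + 1 = 15.
Final offense level: 15.
Criminal history: 11 prior points → Category III (6-11).
Level 15 falls in the 12-16 band.
Grid: Level 12-16 × Category III = 88-128 weeks.
Probation check: level 15 ≤ 17 and category III > II → not eligible.

No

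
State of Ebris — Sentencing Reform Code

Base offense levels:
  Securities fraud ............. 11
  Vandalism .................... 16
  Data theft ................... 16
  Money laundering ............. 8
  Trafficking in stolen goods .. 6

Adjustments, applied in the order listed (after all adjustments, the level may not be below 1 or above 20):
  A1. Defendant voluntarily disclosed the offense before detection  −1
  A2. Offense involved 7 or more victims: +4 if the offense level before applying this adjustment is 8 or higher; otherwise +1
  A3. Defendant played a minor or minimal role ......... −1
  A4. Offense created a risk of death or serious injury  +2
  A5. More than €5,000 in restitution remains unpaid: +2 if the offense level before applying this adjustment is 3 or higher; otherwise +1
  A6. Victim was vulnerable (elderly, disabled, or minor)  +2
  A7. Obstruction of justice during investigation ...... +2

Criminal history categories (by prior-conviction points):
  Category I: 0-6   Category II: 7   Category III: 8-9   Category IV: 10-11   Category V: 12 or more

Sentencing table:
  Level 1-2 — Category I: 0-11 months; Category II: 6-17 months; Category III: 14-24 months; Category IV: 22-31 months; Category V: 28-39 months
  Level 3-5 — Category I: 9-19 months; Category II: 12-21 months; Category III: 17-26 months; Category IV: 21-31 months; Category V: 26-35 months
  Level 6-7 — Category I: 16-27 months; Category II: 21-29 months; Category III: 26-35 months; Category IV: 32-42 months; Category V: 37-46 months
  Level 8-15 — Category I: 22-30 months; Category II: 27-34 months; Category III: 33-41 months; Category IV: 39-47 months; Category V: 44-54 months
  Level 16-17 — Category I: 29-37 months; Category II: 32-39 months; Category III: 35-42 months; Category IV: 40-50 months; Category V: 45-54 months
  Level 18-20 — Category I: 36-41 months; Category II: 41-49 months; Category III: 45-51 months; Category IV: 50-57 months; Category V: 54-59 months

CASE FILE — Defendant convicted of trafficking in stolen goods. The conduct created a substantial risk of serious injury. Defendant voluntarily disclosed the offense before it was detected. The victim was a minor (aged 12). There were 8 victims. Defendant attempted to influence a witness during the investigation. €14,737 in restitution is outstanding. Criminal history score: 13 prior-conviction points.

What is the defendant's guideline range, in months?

44-54 months

Base offense level for trafficking in stolen goods: 6.
A1 applies: 6 − 1 = 5.
A2 applies (level before this adjustment is 5 < 8, so +1): 5 + 1 = 6.
A3 does not apply.
A4 applies: 6 + 2 = 8.
A5 applies (level before this adjustment is 8 ≥ 3, so +2): 8 + 2 = 10.
A6 applies: 10 + 2 = 12.
A7 applies: 12 + 2 = 14.
Final offense level: 14.
Criminal history: 13 prior points → Category V (12+).
Level 14 falls in the 8-15 band.
Grid: Level 8-15 × Category V = 44-54 months.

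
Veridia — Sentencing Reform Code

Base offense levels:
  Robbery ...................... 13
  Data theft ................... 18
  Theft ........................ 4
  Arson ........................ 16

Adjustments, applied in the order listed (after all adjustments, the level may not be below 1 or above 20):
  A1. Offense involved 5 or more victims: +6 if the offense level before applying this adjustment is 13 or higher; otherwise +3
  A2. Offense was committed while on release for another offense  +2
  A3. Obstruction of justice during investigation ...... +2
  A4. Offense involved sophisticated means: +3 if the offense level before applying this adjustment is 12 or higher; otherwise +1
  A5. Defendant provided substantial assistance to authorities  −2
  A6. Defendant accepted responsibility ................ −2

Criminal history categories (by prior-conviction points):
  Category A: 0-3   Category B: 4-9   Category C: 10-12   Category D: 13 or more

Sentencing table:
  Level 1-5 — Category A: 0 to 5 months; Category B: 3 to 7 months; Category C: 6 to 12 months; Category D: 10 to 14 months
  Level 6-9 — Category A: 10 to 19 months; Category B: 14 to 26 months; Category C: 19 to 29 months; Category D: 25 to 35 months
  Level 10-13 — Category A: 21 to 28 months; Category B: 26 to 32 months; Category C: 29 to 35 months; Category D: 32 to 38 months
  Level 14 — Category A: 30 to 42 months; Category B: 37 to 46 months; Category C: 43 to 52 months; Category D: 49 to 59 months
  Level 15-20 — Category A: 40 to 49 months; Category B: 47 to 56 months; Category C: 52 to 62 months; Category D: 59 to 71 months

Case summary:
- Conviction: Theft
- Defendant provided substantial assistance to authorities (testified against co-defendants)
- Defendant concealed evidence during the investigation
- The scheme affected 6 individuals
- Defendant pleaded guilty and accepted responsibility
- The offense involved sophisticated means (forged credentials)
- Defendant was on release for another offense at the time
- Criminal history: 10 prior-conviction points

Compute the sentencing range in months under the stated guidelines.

Base offense level for theft: 4.
A1 applies (level before this adjustment is 4 < 13, so +3): 4 + 3 = 7.
A2 applies: 7 + 2 = 9.
A3 applies: 9 + 2 = 11.
A4 applies (level before this adjustment is 11 < 12, so +1): 11 + 1 = 12.
A5 applies: 12 − 2 = 10.
A6 applies: 10 − 2 = 8.
Final offense level: 8.
Criminal history: 10 prior points → Category C (10-12).
Level 8 falls in the 6-9 band.
Grid: Level 6-9 × Category C = 19-29 months.

19-29 months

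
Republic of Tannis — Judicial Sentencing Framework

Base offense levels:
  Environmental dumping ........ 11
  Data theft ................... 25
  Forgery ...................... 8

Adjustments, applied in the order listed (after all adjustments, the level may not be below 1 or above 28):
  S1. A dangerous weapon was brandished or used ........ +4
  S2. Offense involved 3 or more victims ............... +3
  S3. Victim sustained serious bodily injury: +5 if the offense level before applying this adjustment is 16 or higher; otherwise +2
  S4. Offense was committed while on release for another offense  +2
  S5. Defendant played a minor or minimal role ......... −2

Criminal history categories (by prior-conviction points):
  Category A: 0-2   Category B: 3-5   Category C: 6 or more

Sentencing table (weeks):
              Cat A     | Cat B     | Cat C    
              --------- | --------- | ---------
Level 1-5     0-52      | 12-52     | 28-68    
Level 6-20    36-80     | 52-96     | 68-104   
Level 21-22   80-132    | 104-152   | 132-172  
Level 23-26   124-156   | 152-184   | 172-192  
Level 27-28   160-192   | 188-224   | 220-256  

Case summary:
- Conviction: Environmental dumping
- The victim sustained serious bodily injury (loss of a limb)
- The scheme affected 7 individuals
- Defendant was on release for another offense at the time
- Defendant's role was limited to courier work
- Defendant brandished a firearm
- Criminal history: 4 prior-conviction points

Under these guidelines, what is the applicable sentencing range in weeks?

152-184 weeks

Base offense level for environmental dumping: 11.
S1 applies: 11 + 4 = 15.
S2 applies: 15 + 3 = 18.
S3 applies (level before this adjustment is 18 ≥ 16, so +5): 18 + 5 = 23.
S4 applies: 23 + 2 = 25.
S5 applies: 25 − 2 = 23.
Final offense level: 23.
Criminal history: 4 prior points → Category B (3-5).
Level 23 falls in the 23-26 band.
Grid: Level 23-26 × Category B = 152-184 weeks.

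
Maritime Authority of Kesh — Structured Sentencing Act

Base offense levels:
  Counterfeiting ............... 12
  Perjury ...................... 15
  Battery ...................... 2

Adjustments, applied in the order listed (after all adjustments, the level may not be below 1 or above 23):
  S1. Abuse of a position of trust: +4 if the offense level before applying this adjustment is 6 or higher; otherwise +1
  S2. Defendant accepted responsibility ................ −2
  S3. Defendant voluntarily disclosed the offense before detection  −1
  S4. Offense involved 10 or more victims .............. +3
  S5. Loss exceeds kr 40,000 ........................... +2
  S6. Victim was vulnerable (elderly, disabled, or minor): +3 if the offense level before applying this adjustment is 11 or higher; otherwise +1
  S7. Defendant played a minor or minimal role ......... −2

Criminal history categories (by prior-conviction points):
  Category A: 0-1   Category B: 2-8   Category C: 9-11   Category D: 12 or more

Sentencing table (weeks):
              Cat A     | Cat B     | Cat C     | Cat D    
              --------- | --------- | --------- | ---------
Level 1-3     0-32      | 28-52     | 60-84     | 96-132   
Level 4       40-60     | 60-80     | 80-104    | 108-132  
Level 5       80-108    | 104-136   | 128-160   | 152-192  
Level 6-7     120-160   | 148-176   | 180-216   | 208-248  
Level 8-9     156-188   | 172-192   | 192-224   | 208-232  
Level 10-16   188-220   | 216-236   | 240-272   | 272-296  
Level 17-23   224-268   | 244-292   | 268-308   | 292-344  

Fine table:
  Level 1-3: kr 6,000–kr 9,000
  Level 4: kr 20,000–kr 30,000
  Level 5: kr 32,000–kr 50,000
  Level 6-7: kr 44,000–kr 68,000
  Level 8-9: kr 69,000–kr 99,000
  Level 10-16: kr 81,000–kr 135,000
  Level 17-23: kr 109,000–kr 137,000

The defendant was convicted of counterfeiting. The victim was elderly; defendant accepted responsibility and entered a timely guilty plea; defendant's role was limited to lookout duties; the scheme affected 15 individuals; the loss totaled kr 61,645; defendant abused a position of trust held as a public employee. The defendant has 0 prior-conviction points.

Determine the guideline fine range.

Base offense level for counterfeiting: 12.
S1 applies (level before this adjustment is 12 ≥ 6, so +4): 12 + 4 = 16.
S2 applies: 16 − 2 = 14.
S4 applies: 14 + 3 = 17.
S5 applies: 17 + 2 = 19.
S6 applies (level before this adjustment is 19 ≥ 11, so +3): 19 + 3 = 22.
S7 applies: 22 − 2 = 20.
Final offense level: 20.
Level 20 falls in the 17-23 band.
Fine table: Level 17-23 → kr 109,000–kr 137,000.

kr 109,000–kr 137,000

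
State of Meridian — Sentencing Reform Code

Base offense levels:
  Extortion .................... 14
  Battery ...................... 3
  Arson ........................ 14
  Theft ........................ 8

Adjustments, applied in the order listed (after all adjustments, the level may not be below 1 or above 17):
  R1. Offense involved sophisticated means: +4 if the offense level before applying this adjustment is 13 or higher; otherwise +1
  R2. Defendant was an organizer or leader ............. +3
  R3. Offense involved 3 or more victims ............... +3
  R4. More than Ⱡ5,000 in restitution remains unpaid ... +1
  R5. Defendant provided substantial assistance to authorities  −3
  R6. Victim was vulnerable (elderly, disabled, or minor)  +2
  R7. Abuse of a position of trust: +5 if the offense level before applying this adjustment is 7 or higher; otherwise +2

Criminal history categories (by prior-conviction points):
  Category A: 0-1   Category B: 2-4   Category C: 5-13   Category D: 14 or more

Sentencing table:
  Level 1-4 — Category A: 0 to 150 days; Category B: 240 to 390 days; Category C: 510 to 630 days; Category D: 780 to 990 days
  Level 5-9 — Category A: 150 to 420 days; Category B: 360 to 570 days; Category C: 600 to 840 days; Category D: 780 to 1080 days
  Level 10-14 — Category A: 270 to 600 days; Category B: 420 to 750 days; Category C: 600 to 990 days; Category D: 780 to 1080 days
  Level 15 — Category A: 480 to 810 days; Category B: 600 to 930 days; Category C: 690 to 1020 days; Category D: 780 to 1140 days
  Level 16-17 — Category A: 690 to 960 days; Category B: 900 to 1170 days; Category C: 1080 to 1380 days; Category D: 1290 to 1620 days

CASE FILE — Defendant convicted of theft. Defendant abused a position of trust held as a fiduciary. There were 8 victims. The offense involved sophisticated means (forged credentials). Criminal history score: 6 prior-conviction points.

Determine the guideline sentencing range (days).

Base offense level for theft: 8.
R1 applies (level before this adjustment is 8 < 13, so +1): 8 + 1 = 9.
R3 applies: 9 + 3 = 12.
R7 applies (level before this adjustment is 12 ≥ 7, so +5): 12 + 5 = 17.
Final offense level: 17.
Criminal history: 6 prior points → Category C (5-13).
Level 17 falls in the 16-17 band.
Grid: Level 16-17 × Category C = 1080-1380 days.

1080-1380 days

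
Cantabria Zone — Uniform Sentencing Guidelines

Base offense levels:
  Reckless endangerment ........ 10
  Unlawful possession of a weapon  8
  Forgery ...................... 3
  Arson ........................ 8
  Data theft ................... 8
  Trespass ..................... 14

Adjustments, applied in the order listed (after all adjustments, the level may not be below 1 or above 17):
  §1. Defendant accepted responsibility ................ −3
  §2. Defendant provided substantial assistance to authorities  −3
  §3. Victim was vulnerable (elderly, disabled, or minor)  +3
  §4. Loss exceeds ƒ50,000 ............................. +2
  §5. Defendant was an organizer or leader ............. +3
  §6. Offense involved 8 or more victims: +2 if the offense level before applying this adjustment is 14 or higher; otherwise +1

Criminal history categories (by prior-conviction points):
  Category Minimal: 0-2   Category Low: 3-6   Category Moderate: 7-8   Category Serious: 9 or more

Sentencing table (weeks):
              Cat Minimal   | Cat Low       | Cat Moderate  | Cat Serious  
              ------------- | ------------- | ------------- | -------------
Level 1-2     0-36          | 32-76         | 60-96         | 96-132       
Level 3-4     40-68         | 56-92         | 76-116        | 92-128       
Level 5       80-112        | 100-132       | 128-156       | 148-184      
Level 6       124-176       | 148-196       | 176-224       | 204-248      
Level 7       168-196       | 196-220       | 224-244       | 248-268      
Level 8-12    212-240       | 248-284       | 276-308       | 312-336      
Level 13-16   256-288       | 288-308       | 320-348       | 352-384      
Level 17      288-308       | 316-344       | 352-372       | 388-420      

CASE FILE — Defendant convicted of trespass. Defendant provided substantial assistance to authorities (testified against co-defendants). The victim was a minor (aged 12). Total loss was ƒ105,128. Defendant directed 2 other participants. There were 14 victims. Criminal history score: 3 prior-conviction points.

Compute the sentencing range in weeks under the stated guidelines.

316-344 weeks

Base offense level for trespass: 14.
§2 applies: 14 − 3 = 11.
§3 applies: 11 + 3 = 14.
§4 applies: 14 + 2 = 16.
§5 applies: 16 + 3 = 19.
§6 applies (level before this adjustment is 19 ≥ 14, so +2): 19 + 2 = 21.
Level 21 exceeds the maximum of 17; capped at 17.
Final offense level: 17.
Criminal history: 3 prior points → Category Low (3-6).
Level 17 falls in the 17 band.
Grid: Level 17 × Category Low = 316-344 weeks.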